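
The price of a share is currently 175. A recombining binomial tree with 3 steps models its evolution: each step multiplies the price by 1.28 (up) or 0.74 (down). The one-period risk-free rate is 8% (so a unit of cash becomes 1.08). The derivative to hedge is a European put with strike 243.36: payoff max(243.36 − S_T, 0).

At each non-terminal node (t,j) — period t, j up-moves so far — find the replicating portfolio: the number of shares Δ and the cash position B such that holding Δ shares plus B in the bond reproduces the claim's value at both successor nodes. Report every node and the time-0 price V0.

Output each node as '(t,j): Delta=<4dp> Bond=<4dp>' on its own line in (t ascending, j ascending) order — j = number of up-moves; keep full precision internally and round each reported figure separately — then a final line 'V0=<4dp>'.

Under the risk-neutral measure, an up-move has probability p* = (R−d)/(u−d) = 0.6296 and values discount at R = 1.08.
Terminal values V(3,·): V(3,0)=172.4458, V(3,1)=120.6976, V(3,2)=31.1872, V(3,3)=0.0000
  t=2,j=0: stock 95.8300 → up 122.6624 (V=120.6976), down 70.9142 (V=172.4458). Price 129.5033; hedge Δ=-1.0000, bond B=225.3333.
  t=2,j=1: stock 165.7600 → up 212.1728 (V=31.1872), down 122.6624 (V=120.6976). Price 59.5733; hedge Δ=-1.0000, bond B=225.3333.
  t=2,j=2: stock 286.7200 → up 367.0016 (V=0.0000), down 212.1728 (V=31.1872). Price 10.6952; hedge Δ=-0.2014, bond B=68.4493.
  t=1,j=0: stock 129.5000 → up 165.7600 (V=59.5733), down 95.8300 (V=129.5033). Price 79.1420; hedge Δ=-1.0000, bond B=208.6420.
  t=1,j=1: stock 224.0000 → up 286.7200 (V=10.6952), down 165.7600 (V=59.5733). Price 26.6650; hedge Δ=-0.4041, bond B=117.1801.
  t=0,j=0: stock 175.0000 → up 224.0000 (V=26.6650), down 129.5000 (V=79.1420). Price 42.6860; hedge Δ=-0.5553, bond B=139.8656.
The time-0 hedge costs 42.6860, which is the no-arbitrage price.

(0,0): Delta=-0.5553 Bond=139.8656
(1,0): Delta=-1.0000 Bond=208.6420
(1,1): Delta=-0.4041 Bond=117.1801
(2,0): Delta=-1.0000 Bond=225.3333
(2,1): Delta=-1.0000 Bond=225.3333
(2,2): Delta=-0.2014 Bond=68.4493
V0=42.6860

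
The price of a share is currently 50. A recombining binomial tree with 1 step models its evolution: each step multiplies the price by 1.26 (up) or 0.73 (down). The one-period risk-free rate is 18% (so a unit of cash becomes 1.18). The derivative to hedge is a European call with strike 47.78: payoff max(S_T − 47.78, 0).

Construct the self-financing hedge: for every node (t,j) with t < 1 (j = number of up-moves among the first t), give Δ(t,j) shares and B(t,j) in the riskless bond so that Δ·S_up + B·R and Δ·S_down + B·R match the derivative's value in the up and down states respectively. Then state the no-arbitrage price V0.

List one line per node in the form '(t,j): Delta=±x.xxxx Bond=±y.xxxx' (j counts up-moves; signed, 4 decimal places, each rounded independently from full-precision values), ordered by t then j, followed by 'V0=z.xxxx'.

(0,0): Delta=0.5743 Bond=-17.7656
V0=10.9514

The replicating-portfolio and risk-neutral prices coincide; use p* = (1.18−0.73)/(1.26−0.73) = 0.8491 for the latter.
Terminal values V(1,·): V(1,0)=0.0000, V(1,1)=15.2200
  t=0,j=0: stock 50.0000 → up 63.0000 (V=15.2200), down 36.5000 (V=0.0000). Price 10.9514; hedge Δ=0.5743, bond B=-17.7656.
Root portfolio cost Δ·50+B reproduces V0=10.9514.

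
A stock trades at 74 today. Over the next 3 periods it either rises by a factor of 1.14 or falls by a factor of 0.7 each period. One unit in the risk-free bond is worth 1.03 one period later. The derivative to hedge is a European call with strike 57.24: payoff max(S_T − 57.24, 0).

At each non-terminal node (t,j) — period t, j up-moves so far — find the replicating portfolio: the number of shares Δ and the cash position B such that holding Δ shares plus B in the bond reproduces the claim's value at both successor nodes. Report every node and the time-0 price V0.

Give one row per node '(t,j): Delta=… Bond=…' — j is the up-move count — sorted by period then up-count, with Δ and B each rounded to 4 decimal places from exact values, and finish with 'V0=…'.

Risk-neutral probability p* = (R−d)/(u−d) = (1.03−0.7)/(1.14−0.7) = 0.7500.
Terminal payoffs: V(3,0)=0.0000, V(3,1)=0.0000, V(3,2)=10.0793, V(3,3)=52.3943
  t=2,j=0: stock 36.2600 → up 41.3364 (V=0.0000), down 25.3820 (V=0.0000). Price 0.0000; hedge Δ=0.0000, bond B=0.0000.
  t=2,j=1: stock 59.0520 → up 67.3193 (V=10.0793), down 41.3364 (V=0.0000). Price 7.3393; hedge Δ=0.3879, bond B=-15.5682.
  t=2,j=2: stock 96.1704 → up 109.6343 (V=52.3943), down 67.3193 (V=10.0793). Price 40.5976; hedge Δ=1.0000, bond B=-55.5728.
  t=1,j=0: stock 51.8000 → up 59.0520 (V=7.3393), down 36.2600 (V=0.0000). Price 5.3441; hedge Δ=0.3220, bond B=-11.3360.
  t=1,j=1: stock 84.3600 → up 96.1704 (V=40.5976), down 59.0520 (V=7.3393). Price 31.3427; hedge Δ=0.8960, bond B=-44.2443.
  t=0,j=0: stock 74.0000 → up 84.3600 (V=31.3427), down 51.8000 (V=5.3441). Price 24.1195; hedge Δ=0.7985, bond B=-34.9682.
The time-0 hedge costs 24.1195, which is the no-arbitrage price.

(0,0): Delta=0.7985 Bond=-34.9682
(1,0): Delta=0.3220 Bond=-11.3360
(1,1): Delta=0.8960 Bond=-44.2443
(2,0): Delta=0.0000 Bond=0.0000
(2,1): Delta=0.3879 Bond=-15.5682
(2,2): Delta=1.0000 Bond=-55.5728
V0=24.1195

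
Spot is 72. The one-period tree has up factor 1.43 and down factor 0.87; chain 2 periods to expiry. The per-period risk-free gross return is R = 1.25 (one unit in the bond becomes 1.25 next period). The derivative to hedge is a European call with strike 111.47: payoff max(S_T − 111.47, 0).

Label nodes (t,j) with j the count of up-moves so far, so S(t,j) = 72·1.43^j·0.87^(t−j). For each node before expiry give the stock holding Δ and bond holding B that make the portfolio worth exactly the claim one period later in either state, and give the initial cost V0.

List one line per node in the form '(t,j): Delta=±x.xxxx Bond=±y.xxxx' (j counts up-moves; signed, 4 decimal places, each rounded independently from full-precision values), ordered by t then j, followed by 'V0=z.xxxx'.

Under the risk-neutral measure, an up-move has probability p* = (R−d)/(u−d) = 0.6786 and values discount at R = 1.25.
At expiry t=2: V(2,0)=0.0000, V(2,1)=0.0000, V(2,2)=35.7628
(1,0): S=62.6400. Δ = (V_up−V_dn)/(S_up−S_dn) = (0.0000−0.0000)/(89.5752−54.4968) = 0.0000. V = [p*·0.0000 + (1−p*)·0.0000]/1.25 = 0.0000. B = V − Δ·S = 0.0000.
(1,1): S=102.9600. Δ = (V_up−V_dn)/(S_up−S_dn) = (35.7628−0.0000)/(147.2328−89.5752) = 0.6203. V = [p*·35.7628 + (1−p*)·0.0000]/1.25 = 19.4141. B = V − Δ·S = -44.4481.
(0,0): S=72.0000. Δ = (V_up−V_dn)/(S_up−S_dn) = (19.4141−0.0000)/(102.9600−62.6400) = 0.4815. V = [p*·19.4141 + (1−p*)·0.0000]/1.25 = 10.5391. B = V − Δ·S = -24.1289.
Each (Δ,B) replicates both successor values, so the strategy is self-financing and V0 is arbitrage-free.

(0,0): Delta=0.4815 Bond=-24.1289
(1,0): Delta=0.0000 Bond=0.0000
(1,1): Delta=0.6203 Bond=-44.4481
V0=10.5391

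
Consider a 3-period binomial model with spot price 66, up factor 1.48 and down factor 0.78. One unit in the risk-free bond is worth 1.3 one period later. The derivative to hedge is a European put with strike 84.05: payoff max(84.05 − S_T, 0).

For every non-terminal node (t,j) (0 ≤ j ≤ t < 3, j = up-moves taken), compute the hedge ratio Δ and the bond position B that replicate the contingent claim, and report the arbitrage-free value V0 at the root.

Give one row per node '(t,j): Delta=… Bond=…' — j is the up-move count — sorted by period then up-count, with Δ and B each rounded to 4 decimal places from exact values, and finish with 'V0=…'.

(0,0): Delta=-0.1443 Bond=11.5819
(1,0): Delta=-0.5447 Bond=35.6708
(1,1): Delta=-0.0712 Bond=7.9207
(2,0): Delta=-1.0000 Bond=64.6538
(2,1): Delta=-0.4617 Bond=40.0437
(2,2): Delta=0.0000 Bond=0.0000
V0=2.0595

Since d<R<u, set p* = (R−d)/(u−d) = 0.7429; price each node as the discounted p*-expectation of its children.
Payoff layer (t=3): V(3,0)=52.7296, V(3,1)=24.6215, V(3,2)=0.0000, V(3,3)=0.0000
  t=2,j=0: stock 40.1544 → up 59.4285 (V=24.6215), down 31.3204 (V=52.7296). Price 24.4994; hedge Δ=-1.0000, bond B=64.6538.
  t=2,j=1: stock 76.1904 → up 112.7618 (V=0.0000), down 59.4285 (V=24.6215). Price 4.8702; hedge Δ=-0.4617, bond B=40.0437.
  t=2,j=2: stock 144.5664 → up 213.9583 (V=0.0000), down 112.7618 (V=0.0000). Price 0.0000; hedge Δ=0.0000, bond B=0.0000.
  t=1,j=0: stock 51.4800 → up 76.1904 (V=4.8702), down 40.1544 (V=24.4994). Price 7.6290; hedge Δ=-0.5447, bond B=35.6708.
  t=1,j=1: stock 97.6800 → up 144.5664 (V=0.0000), down 76.1904 (V=4.8702). Price 0.9633; hedge Δ=-0.0712, bond B=7.9207.
  t=0,j=0: stock 66.0000 → up 97.6800 (V=0.9633), down 51.4800 (V=7.6290). Price 2.0595; hedge Δ=-0.1443, bond B=11.5819.
Root portfolio cost Δ·66+B reproduces V0=2.0595.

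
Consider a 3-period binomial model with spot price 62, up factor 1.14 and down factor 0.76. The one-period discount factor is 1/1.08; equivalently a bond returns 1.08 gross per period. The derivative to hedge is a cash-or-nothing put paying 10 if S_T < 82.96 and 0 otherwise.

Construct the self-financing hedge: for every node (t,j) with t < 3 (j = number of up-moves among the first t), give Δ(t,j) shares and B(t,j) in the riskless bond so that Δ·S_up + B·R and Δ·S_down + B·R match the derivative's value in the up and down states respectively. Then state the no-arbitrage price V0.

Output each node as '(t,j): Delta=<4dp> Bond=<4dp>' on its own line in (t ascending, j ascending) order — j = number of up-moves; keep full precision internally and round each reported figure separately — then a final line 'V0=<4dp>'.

Under the risk-neutral measure, an up-move has probability p* = (R−d)/(u−d) = 0.8421 and values discount at R = 1.08.
Terminal payoffs: V(3,0)=10.0000, V(3,1)=10.0000, V(3,2)=10.0000, V(3,3)=0.0000
  t=2,j=0: stock 35.8112 → up 40.8248 (V=10.0000), down 27.2165 (V=10.0000). Price 9.2593; hedge Δ=0.0000, bond B=9.2593.
  t=2,j=1: stock 53.7168 → up 61.2372 (V=10.0000), down 40.8248 (V=10.0000). Price 9.2593; hedge Δ=0.0000, bond B=9.2593.
  t=2,j=2: stock 80.5752 → up 91.8557 (V=0.0000), down 61.2372 (V=10.0000). Price 1.4620; hedge Δ=-0.3266, bond B=27.7778.
  t=1,j=0: stock 47.1200 → up 53.7168 (V=9.2593), down 35.8112 (V=9.2593). Price 8.5734; hedge Δ=0.0000, bond B=8.5734.
  t=1,j=1: stock 70.6800 → up 80.5752 (V=1.4620), down 53.7168 (V=9.2593). Price 2.4936; hedge Δ=-0.2903, bond B=23.0128.
  t=0,j=0: stock 62.0000 → up 70.6800 (V=2.4936), down 47.1200 (V=8.5734). Price 3.1978; hedge Δ=-0.2581, bond B=19.1971.
Each (Δ,B) replicates both successor values, so the strategy is self-financing and V0 is arbitrage-free.

(0,0): Delta=-0.2581 Bond=19.1971
(1,0): Delta=0.0000 Bond=8.5734
(1,1): Delta=-0.2903 Bond=23.0128
(2,0): Delta=0.0000 Bond=9.2593
(2,1): Delta=0.0000 Bond=9.2593
(2,2): Delta=-0.3266 Bond=27.7778
V0=3.1978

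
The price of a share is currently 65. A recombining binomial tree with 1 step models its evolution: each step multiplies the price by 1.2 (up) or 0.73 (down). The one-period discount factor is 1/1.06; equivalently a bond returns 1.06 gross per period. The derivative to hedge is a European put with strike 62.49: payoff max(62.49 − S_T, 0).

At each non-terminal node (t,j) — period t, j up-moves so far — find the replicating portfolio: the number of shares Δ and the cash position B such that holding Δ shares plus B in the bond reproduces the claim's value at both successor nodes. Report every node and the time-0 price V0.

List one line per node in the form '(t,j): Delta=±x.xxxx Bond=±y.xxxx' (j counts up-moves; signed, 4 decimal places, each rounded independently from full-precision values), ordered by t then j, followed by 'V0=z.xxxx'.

Since d<R<u, set p* = (R−d)/(u−d) = 0.7021; price each node as the discounted p*-expectation of its children.
Payoff layer (t=1): V(1,0)=15.0400, V(1,1)=0.0000
(0,0): S=65.0000. Δ = (V_up−V_dn)/(S_up−S_dn) = (0.0000−15.0400)/(78.0000−47.4500) = -0.4923. V = [p*·0.0000 + (1−p*)·15.0400]/1.06 = 4.2264. B = V − Δ·S = 36.2264.
Root portfolio cost Δ·65+B reproduces V0=4.2264.

(0,0): Delta=-0.4923 Bond=36.2264
V0=4.2264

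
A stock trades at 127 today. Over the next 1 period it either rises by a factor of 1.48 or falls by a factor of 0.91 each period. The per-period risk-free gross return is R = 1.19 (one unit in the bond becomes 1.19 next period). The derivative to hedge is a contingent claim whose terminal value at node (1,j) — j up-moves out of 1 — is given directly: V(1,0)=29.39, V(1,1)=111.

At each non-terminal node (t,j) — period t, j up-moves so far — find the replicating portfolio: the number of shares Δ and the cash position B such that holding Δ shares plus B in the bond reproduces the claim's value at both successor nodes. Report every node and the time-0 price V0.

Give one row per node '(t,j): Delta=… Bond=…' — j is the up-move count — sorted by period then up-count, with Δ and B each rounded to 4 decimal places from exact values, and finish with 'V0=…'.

(0,0): Delta=1.1274 Bond=-84.7896
V0=58.3858

No-arbitrage ⇒ martingale measure with p* = (R−d)/(u−d) = 0.4912.
At expiry t=1: V(1,0)=29.3900, V(1,1)=111.0000
  t=0,j=0: stock 127.0000 → up 187.9600 (V=111.0000), down 115.5700 (V=29.3900). Price 58.3858; hedge Δ=1.1274, bond B=-84.7896.
Self-financing check: at every node Δ·S+B equals the discounted successor values.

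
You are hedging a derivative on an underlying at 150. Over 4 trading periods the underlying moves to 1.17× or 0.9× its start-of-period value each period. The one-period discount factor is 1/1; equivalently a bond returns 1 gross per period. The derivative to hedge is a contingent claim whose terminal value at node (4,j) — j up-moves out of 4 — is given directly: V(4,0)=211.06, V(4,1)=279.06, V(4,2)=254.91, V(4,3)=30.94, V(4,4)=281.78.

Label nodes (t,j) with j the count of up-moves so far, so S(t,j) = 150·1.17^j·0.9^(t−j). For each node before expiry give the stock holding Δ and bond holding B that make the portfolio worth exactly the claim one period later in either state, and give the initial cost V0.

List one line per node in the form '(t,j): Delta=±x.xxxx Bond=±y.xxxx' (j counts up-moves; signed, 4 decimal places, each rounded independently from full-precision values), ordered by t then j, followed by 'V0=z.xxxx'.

(0,0): Delta=-0.9618 Bond=373.0655
(1,0): Delta=-0.4123 Bond=298.8858
(1,1): Delta=-1.6803 Bond=499.1709
(2,0): Delta=1.0325 Bond=123.3440
(2,1): Delta=-2.3017 Bond=597.3069
(2,2): Delta=-0.8679 Bond=332.3396
(3,0): Delta=2.3032 Bond=-15.6067
(3,1): Delta=-0.6292 Bond=359.5600
(3,2): Delta=-4.4887 Bond=1001.4767
(3,3): Delta=3.8671 Bond=-805.1933
V0=228.7967

Since d<R<u, set p* = (R−d)/(u−d) = 0.3704; price each node as the discounted p*-expectation of its children.
Terminal values V(4,·): V(4,0)=211.0600, V(4,1)=279.0600, V(4,2)=254.9100, V(4,3)=30.9400, V(4,4)=281.7800
Node (3,0) S=109.3500: V=(p*·279.0600+(1−p*)·211.0600)/1=236.2452; Δ=(279.0600−211.0600)/(127.9395−98.4150)=2.3032; B=V−Δ·S=-15.6067
Node (3,1) S=142.1550: V=(p*·254.9100+(1−p*)·279.0600)/1=270.1156; Δ=(254.9100−279.0600)/(166.3213−127.9395)=-0.6292; B=V−Δ·S=359.5600
Node (3,2) S=184.8015: V=(p*·30.9400+(1−p*)·254.9100)/1=171.9581; Δ=(30.9400−254.9100)/(216.2178−166.3213)=-4.4887; B=V−Δ·S=1001.4767
Node (3,3) S=240.2419: V=(p*·281.7800+(1−p*)·30.9400)/1=123.8437; Δ=(281.7800−30.9400)/(281.0831−216.2178)=3.8671; B=V−Δ·S=-805.1933
Node (2,0) S=121.5000: V=(p*·270.1156+(1−p*)·236.2452)/1=248.7898; Δ=(270.1156−236.2452)/(142.1550−109.3500)=1.0325; B=V−Δ·S=123.3440
Node (2,1) S=157.9500: V=(p*·171.9581+(1−p*)·270.1156)/1=233.7610; Δ=(171.9581−270.1156)/(184.8015−142.1550)=-2.3017; B=V−Δ·S=597.3069
Node (2,2) S=205.3350: V=(p*·123.8437+(1−p*)·171.9581)/1=154.1380; Δ=(123.8437−171.9581)/(240.2419−184.8015)=-0.8679; B=V−Δ·S=332.3396
Node (1,0) S=135.0000: V=(p*·233.7610+(1−p*)·248.7898)/1=243.2235; Δ=(233.7610−248.7898)/(157.9500−121.5000)=-0.4123; B=V−Δ·S=298.8858
Node (1,1) S=175.5000: V=(p*·154.1380+(1−p*)·233.7610)/1=204.2710; Δ=(154.1380−233.7610)/(205.3350−157.9500)=-1.6803; B=V−Δ·S=499.1709
Node (0,0) S=150.0000: V=(p*·204.2710+(1−p*)·243.2235)/1=228.7967; Δ=(204.2710−243.2235)/(175.5000−135.0000)=-0.9618; B=V−Δ·S=373.0655
Check: Δ(0,0)·S0 + B(0,0) = 228.7967 = V0.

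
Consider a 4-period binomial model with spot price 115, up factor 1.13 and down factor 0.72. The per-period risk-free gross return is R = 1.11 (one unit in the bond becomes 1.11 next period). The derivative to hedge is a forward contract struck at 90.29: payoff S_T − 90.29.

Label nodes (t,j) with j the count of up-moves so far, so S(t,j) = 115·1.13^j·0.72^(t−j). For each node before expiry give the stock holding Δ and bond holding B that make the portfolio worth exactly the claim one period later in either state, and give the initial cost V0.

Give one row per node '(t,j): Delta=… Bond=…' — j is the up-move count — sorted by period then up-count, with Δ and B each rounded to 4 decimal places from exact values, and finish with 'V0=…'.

No-arbitrage ⇒ martingale measure with p* = (R−d)/(u−d) = 0.9512.
Terminal payoffs: V(4,0)=-59.3851, V(4,1)=-41.7864, V(4,2)=-14.1663, V(4,3)=29.1819, V(4,4)=97.2145
Node (3,0) S=42.9235: V=(p*·-41.7864+(1−p*)·-59.3851)/1.11=-38.4188; Δ=(-41.7864−-59.3851)/(48.5036−30.9049)=1.0000; B=V−Δ·S=-81.3423
Node (3,1) S=67.3661: V=(p*·-14.1663+(1−p*)·-41.7864)/1.11=-13.9763; Δ=(-14.1663−-41.7864)/(76.1237−48.5036)=1.0000; B=V−Δ·S=-81.3423
Node (3,2) S=105.7273: V=(p*·29.1819+(1−p*)·-14.1663)/1.11=24.3850; Δ=(29.1819−-14.1663)/(119.4719−76.1237)=1.0000; B=V−Δ·S=-81.3423
Node (3,3) S=165.9332: V=(p*·97.2145+(1−p*)·29.1819)/1.11=84.5908; Δ=(97.2145−29.1819)/(187.5045−119.4719)=1.0000; B=V−Δ·S=-81.3423
Node (2,0) S=59.6160: V=(p*·-13.9763+(1−p*)·-38.4188)/1.11=-13.6654; Δ=(-13.9763−-38.4188)/(67.3661−42.9235)=1.0000; B=V−Δ·S=-73.2814
Node (2,1) S=93.5640: V=(p*·24.3850+(1−p*)·-13.9763)/1.11=20.2826; Δ=(24.3850−-13.9763)/(105.7273−67.3661)=1.0000; B=V−Δ·S=-73.2814
Node (2,2) S=146.8435: V=(p*·84.5908+(1−p*)·24.3850)/1.11=73.5621; Δ=(84.5908−24.3850)/(165.9332−105.7273)=1.0000; B=V−Δ·S=-73.2814
Node (1,0) S=82.8000: V=(p*·20.2826+(1−p*)·-13.6654)/1.11=16.7807; Δ=(20.2826−-13.6654)/(93.5640−59.6160)=1.0000; B=V−Δ·S=-66.0193
Node (1,1) S=129.9500: V=(p*·73.5621+(1−p*)·20.2826)/1.11=63.9307; Δ=(73.5621−20.2826)/(146.8435−93.5640)=1.0000; B=V−Δ·S=-66.0193
Node (0,0) S=115.0000: V=(p*·63.9307+(1−p*)·16.7807)/1.11=55.5232; Δ=(63.9307−16.7807)/(129.9500−82.8000)=1.0000; B=V−Δ·S=-59.4768
Root portfolio cost Δ·115+B reproduces V0=55.5232.

(0,0): Delta=1.0000 Bond=-59.4768
(1,0): Delta=1.0000 Bond=-66.0193
(1,1): Delta=1.0000 Bond=-66.0193
(2,0): Delta=1.0000 Bond=-73.2814
(2,1): Delta=1.0000 Bond=-73.2814
(2,2): Delta=1.0000 Bond=-73.2814
(3,0): Delta=1.0000 Bond=-81.3423
(3,1): Delta=1.0000 Bond=-81.3423
(3,2): Delta=1.0000 Bond=-81.3423
(3,3): Delta=1.0000 Bond=-81.3423
V0=55.5232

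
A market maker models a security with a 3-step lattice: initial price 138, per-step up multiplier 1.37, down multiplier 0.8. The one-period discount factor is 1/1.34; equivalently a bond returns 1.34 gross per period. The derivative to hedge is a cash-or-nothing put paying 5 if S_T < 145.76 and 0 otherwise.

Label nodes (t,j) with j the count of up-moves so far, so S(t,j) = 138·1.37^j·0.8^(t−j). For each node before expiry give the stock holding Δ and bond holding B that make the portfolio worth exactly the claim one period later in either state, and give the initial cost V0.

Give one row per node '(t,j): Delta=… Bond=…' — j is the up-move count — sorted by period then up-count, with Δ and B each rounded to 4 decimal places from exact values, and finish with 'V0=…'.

(0,0): Delta=-0.0035 Bond=0.5038
(1,0): Delta=-0.0562 Bond=6.4871
(1,1): Delta=-0.0018 Bond=0.3523
(2,0): Delta=0.0000 Bond=3.7313
(2,1): Delta=-0.0580 Bond=8.9683
(2,2): Delta=0.0000 Bond=0.0000
V0=0.0167

The replicating-portfolio and risk-neutral prices coincide; use p* = (1.34−0.8)/(1.37−0.8) = 0.9474 for the latter.
Payoff layer (t=3): V(3,0)=5.0000, V(3,1)=5.0000, V(3,2)=0.0000, V(3,3)=0.0000
(2,0): S=88.3200. Δ = (V_up−V_dn)/(S_up−S_dn) = (5.0000−5.0000)/(120.9984−70.6560) = 0.0000. V = [p*·5.0000 + (1−p*)·5.0000]/1.34 = 3.7313. B = V − Δ·S = 3.7313.
(2,1): S=151.2480. Δ = (V_up−V_dn)/(S_up−S_dn) = (0.0000−5.0000)/(207.2098−120.9984) = -0.0580. V = [p*·0.0000 + (1−p*)·5.0000]/1.34 = 0.1964. B = V − Δ·S = 8.9683.
(2,2): S=259.0122. Δ = (V_up−V_dn)/(S_up−S_dn) = (0.0000−0.0000)/(354.8467−207.2098) = 0.0000. V = [p*·0.0000 + (1−p*)·0.0000]/1.34 = 0.0000. B = V − Δ·S = 0.0000.
(1,0): S=110.4000. Δ = (V_up−V_dn)/(S_up−S_dn) = (0.1964−3.7313)/(151.2480−88.3200) = -0.0562. V = [p*·0.1964 + (1−p*)·3.7313]/1.34 = 0.2854. B = V − Δ·S = 6.4871.
(1,1): S=189.0600. Δ = (V_up−V_dn)/(S_up−S_dn) = (0.0000−0.1964)/(259.0122−151.2480) = -0.0018. V = [p*·0.0000 + (1−p*)·0.1964]/1.34 = 0.0077. B = V − Δ·S = 0.3523.
(0,0): S=138.0000. Δ = (V_up−V_dn)/(S_up−S_dn) = (0.0077−0.2854)/(189.0600−110.4000) = -0.0035. V = [p*·0.0077 + (1−p*)·0.2854]/1.34 = 0.0167. B = V − Δ·S = 0.5038.
The time-0 hedge costs 0.0167, which is the no-arbitrage price.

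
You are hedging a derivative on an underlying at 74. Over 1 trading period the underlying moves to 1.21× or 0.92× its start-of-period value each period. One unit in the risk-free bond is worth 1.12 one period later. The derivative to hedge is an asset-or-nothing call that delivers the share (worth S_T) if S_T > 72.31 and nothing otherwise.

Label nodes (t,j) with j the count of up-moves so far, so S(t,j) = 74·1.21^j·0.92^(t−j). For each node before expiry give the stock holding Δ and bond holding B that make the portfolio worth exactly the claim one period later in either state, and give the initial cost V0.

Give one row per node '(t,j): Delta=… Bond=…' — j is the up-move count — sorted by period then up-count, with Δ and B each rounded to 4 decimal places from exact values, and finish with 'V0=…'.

No-arbitrage ⇒ martingale measure with p* = (R−d)/(u−d) = 0.6897.
Terminal values V(1,·): V(1,0)=0.0000, V(1,1)=89.5400
Node (0,0) S=74.0000: V=(p*·89.5400+(1−p*)·0.0000)/1.12=55.1355; Δ=(89.5400−0.0000)/(89.5400−68.0800)=4.1724; B=V−Δ·S=-253.6232
Root portfolio cost Δ·74+B reproduces V0=55.1355.

(0,0): Delta=4.1724 Bond=-253.6232
V0=55.1355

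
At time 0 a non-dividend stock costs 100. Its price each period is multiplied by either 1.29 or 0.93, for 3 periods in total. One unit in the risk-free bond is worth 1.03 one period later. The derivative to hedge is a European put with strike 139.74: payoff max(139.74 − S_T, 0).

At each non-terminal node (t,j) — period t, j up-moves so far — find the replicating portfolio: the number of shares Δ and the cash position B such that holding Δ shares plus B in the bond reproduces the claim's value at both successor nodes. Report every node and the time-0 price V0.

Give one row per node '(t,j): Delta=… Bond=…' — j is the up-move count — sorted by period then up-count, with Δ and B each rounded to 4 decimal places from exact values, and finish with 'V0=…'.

(0,0): Delta=-0.7212 Bond=103.7658
(1,0): Delta=-0.8790 Bond=121.5579
(1,1): Delta=-0.4253 Bond=68.7129
(2,0): Delta=-1.0000 Bond=135.6699
(2,1): Delta=-0.6522 Bond=97.9951
(2,2): Delta=0.0000 Bond=0.0000
V0=31.6498

Since d<R<u, set p* = (R−d)/(u−d) = 0.2778; price each node as the discounted p*-expectation of its children.
Payoff layer (t=3): V(3,0)=59.3043, V(3,1)=28.1679, V(3,2)=0.0000, V(3,3)=0.0000
  t=2,j=0: stock 86.4900 → up 111.5721 (V=28.1679), down 80.4357 (V=59.3043). Price 49.1799; hedge Δ=-1.0000, bond B=135.6699.
  t=2,j=1: stock 119.9700 → up 154.7613 (V=0.0000), down 111.5721 (V=28.1679). Price 19.7510; hedge Δ=-0.6522, bond B=97.9951.
  t=2,j=2: stock 166.4100 → up 214.6689 (V=0.0000), down 154.7613 (V=0.0000). Price 0.0000; hedge Δ=0.0000, bond B=0.0000.
  t=1,j=0: stock 93.0000 → up 119.9700 (V=19.7510), down 86.4900 (V=49.1799). Price 39.8109; hedge Δ=-0.8790, bond B=121.5579.
  t=1,j=1: stock 129.0000 → up 166.4100 (V=0.0000), down 119.9700 (V=19.7510). Price 13.8491; hedge Δ=-0.4253, bond B=68.7129.
  t=0,j=0: stock 100.0000 → up 129.0000 (V=13.8491), down 93.0000 (V=39.8109). Price 31.6498; hedge Δ=-0.7212, bond B=103.7658.
Check: Δ(0,0)·S0 + B(0,0) = 31.6498 = V0.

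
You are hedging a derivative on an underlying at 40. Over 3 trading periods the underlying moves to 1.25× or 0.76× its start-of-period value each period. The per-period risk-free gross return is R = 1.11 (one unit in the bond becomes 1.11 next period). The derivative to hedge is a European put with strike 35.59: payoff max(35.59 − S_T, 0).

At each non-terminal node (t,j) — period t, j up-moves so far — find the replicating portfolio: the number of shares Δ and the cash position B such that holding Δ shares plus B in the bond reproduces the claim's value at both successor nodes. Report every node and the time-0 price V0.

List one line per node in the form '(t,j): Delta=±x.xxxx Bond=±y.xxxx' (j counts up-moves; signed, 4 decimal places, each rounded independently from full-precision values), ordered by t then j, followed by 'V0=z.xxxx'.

No-arbitrage ⇒ martingale measure with p* = (R−d)/(u−d) = 0.7143.
Payoff layer (t=3): V(3,0)=18.0310, V(3,1)=6.7100, V(3,2)=0.0000, V(3,3)=0.0000
  t=2,j=0: stock 23.1040 → up 28.8800 (V=6.7100), down 17.5590 (V=18.0310). Price 8.9591; hedge Δ=-1.0000, bond B=32.0631.
  t=2,j=1: stock 38.0000 → up 47.5000 (V=0.0000), down 28.8800 (V=6.7100). Price 1.7272; hedge Δ=-0.3604, bond B=15.4210.
  t=2,j=2: stock 62.5000 → up 78.1250 (V=0.0000), down 47.5000 (V=0.0000). Price 0.0000; hedge Δ=0.0000, bond B=0.0000.
  t=1,j=0: stock 30.4000 → up 38.0000 (V=1.7272), down 23.1040 (V=8.9591). Price 3.4175; hedge Δ=-0.4855, bond B=18.1765.
  t=1,j=1: stock 50.0000 → up 62.5000 (V=0.0000), down 38.0000 (V=1.7272). Price 0.4446; hedge Δ=-0.0705, bond B=3.9694.
  t=0,j=0: stock 40.0000 → up 50.0000 (V=0.4446), down 30.4000 (V=3.4175). Price 1.1657; hedge Δ=-0.1517, bond B=7.2329.
The time-0 hedge costs 1.1657, which is the no-arbitrage price.

(0,0): Delta=-0.1517 Bond=7.2329
(1,0): Delta=-0.4855 Bond=18.1765
(1,1): Delta=-0.0705 Bond=3.9694
(2,0): Delta=-1.0000 Bond=32.0631
(2,1): Delta=-0.3604 Bond=15.4210
(2,2): Delta=0.0000 Bond=0.0000
V0=1.1657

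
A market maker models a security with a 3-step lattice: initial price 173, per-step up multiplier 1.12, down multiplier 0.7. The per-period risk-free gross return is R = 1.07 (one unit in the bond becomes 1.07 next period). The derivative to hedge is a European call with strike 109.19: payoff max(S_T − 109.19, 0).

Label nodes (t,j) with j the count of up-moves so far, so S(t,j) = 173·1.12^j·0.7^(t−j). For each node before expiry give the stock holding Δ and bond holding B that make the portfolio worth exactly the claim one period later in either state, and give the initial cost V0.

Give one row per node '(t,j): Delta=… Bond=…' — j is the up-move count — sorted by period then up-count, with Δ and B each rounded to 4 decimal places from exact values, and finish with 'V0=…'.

Since d<R<u, set p* = (R−d)/(u−d) = 0.8810; price each node as the discounted p*-expectation of its children.
Terminal payoffs: V(3,0)=0.0000, V(3,1)=0.0000, V(3,2)=42.7178, V(3,3)=133.8625
Node (2,0) S=84.7700: V=(p*·0.0000+(1−p*)·0.0000)/1.07=0.0000; Δ=(0.0000−0.0000)/(94.9424−59.3390)=0.0000; B=V−Δ·S=0.0000
Node (2,1) S=135.6320: V=(p*·42.7178+(1−p*)·0.0000)/1.07=35.1705; Δ=(42.7178−0.0000)/(151.9078−94.9424)=0.7499; B=V−Δ·S=-66.5387
Node (2,2) S=217.0112: V=(p*·133.8625+(1−p*)·42.7178)/1.07=114.9645; Δ=(133.8625−42.7178)/(243.0525−151.9078)=1.0000; B=V−Δ·S=-102.0467
Node (1,0) S=121.1000: V=(p*·35.1705+(1−p*)·0.0000)/1.07=28.9565; Δ=(35.1705−0.0000)/(135.6320−84.7700)=0.6915; B=V−Δ·S=-54.7826
Node (1,1) S=193.7600: V=(p*·114.9645+(1−p*)·35.1705)/1.07=98.5656; Δ=(114.9645−35.1705)/(217.0112−135.6320)=0.9805; B=V−Δ·S=-91.4202
Node (0,0) S=173.0000: V=(p*·98.5656+(1−p*)·28.9565)/1.07=84.3727; Δ=(98.5656−28.9565)/(193.7600−121.1000)=0.9580; B=V−Δ·S=-81.3631
Each (Δ,B) replicates both successor values, so the strategy is self-financing and V0 is arbitrage-free.

(0,0): Delta=0.9580 Bond=-81.3631
(1,0): Delta=0.6915 Bond=-54.7826
(1,1): Delta=0.9805 Bond=-91.4202
(2,0): Delta=0.0000 Bond=0.0000
(2,1): Delta=0.7499 Bond=-66.5387
(2,2): Delta=1.0000 Bond=-102.0467
V0=84.3727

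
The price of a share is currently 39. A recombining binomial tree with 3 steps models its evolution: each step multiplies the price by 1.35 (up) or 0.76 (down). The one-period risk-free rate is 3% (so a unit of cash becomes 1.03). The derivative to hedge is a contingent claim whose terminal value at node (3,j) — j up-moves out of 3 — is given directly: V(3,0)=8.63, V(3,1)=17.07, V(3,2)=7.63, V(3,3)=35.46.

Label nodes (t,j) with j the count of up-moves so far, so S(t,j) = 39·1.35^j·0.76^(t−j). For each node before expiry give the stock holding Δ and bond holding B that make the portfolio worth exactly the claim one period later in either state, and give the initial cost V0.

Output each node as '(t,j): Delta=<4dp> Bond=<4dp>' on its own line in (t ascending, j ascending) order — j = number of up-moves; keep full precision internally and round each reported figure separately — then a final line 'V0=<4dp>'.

Risk-neutral probability p* = (R−d)/(u−d) = (1.03−0.76)/(1.35−0.76) = 0.4576.
Terminal payoffs: V(3,0)=8.6300, V(3,1)=17.0700, V(3,2)=7.6300, V(3,3)=35.4600
Node (2,0) S=22.5264: V=(p*·17.0700+(1−p*)·8.6300)/1.03=12.1285; Δ=(17.0700−8.6300)/(30.4106−17.1201)=0.6350; B=V−Δ·S=-2.1766
Node (2,1) S=40.0140: V=(p*·7.6300+(1−p*)·17.0700)/1.03=12.3786; Δ=(7.6300−17.0700)/(54.0189−30.4106)=-0.3999; B=V−Δ·S=28.3786
Node (2,2) S=71.0775: V=(p*·35.4600+(1−p*)·7.6300)/1.03=19.7726; Δ=(35.4600−7.6300)/(95.9546−54.0189)=0.6636; B=V−Δ·S=-27.3969
Node (1,0) S=29.6400: V=(p*·12.3786+(1−p*)·12.1285)/1.03=11.8864; Δ=(12.3786−12.1285)/(40.0140−22.5264)=0.0143; B=V−Δ·S=11.4625
Node (1,1) S=52.6500: V=(p*·19.7726+(1−p*)·12.3786)/1.03=15.3032; Δ=(19.7726−12.3786)/(71.0775−40.0140)=0.2380; B=V−Δ·S=2.7711
Node (0,0) S=39.0000: V=(p*·15.3032+(1−p*)·11.8864)/1.03=13.0583; Δ=(15.3032−11.8864)/(52.6500−29.6400)=0.1485; B=V−Δ·S=7.2670
The time-0 hedge costs 13.0583, which is the no-arbitrage price.

(0,0): Delta=0.1485 Bond=7.2670
(1,0): Delta=0.0143 Bond=11.4625
(1,1): Delta=0.2380 Bond=2.7711
(2,0): Delta=0.6350 Bond=-2.1766
(2,1): Delta=-0.3999 Bond=28.3786
(2,2): Delta=0.6636 Bond=-27.3969
V0=13.0583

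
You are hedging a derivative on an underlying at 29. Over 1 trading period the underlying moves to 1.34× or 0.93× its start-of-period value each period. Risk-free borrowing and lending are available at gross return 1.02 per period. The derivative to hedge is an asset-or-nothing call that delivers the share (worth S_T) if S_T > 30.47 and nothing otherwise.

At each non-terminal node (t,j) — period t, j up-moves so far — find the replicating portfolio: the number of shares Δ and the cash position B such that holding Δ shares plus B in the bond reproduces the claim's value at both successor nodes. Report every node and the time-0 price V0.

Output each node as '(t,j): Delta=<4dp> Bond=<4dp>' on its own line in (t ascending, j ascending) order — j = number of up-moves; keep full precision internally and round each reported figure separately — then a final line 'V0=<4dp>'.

Since d<R<u, set p* = (R−d)/(u−d) = 0.2195; price each node as the discounted p*-expectation of its children.
Payoff layer (t=1): V(1,0)=0.0000, V(1,1)=38.8600
Node (0,0) S=29.0000: V=(p*·38.8600+(1−p*)·0.0000)/1.02=8.3630; Δ=(38.8600−0.0000)/(38.8600−26.9700)=3.2683; B=V−Δ·S=-86.4175
Root portfolio cost Δ·29+B reproduces V0=8.3630.

(0,0): Delta=3.2683 Bond=-86.4175
V0=8.3630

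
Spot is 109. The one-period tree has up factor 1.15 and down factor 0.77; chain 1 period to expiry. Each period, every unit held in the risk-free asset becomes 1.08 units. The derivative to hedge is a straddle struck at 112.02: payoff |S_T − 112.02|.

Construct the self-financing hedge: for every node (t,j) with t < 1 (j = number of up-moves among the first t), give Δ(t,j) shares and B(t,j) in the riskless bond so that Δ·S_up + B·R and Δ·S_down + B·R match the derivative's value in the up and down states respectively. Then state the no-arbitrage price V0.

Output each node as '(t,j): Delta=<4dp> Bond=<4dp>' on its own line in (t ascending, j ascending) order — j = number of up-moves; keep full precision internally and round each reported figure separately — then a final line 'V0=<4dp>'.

(0,0): Delta=-0.3563 Bond=53.7022
V0=14.8601

Since d<R<u, set p* = (R−d)/(u−d) = 0.8158; price each node as the discounted p*-expectation of its children.
Terminal values V(1,·): V(1,0)=28.0900, V(1,1)=13.3300
  t=0,j=0: stock 109.0000 → up 125.3500 (V=13.3300), down 83.9300 (V=28.0900). Price 14.8601; hedge Δ=-0.3563, bond B=53.7022.
Each (Δ,B) replicates both successor values, so the strategy is self-financing and V0 is arbitrage-free.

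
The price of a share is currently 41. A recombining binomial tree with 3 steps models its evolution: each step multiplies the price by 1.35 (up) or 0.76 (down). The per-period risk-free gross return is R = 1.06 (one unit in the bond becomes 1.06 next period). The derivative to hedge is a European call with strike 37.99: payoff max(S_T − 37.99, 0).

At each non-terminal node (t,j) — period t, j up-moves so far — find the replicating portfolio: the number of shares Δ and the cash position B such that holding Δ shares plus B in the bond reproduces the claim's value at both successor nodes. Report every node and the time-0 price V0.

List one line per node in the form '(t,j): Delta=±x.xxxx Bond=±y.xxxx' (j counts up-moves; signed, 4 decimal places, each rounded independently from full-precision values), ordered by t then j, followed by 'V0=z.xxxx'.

(0,0): Delta=0.7651 Bond=-18.4100
(1,0): Delta=0.4905 Bond=-10.9586
(1,1): Delta=0.9145 Bond=-27.7854
(2,0): Delta=0.0000 Bond=0.0000
(2,1): Delta=0.7574 Bond=-22.8451
(2,2): Delta=1.0000 Bond=-35.8396
V0=12.9589

No-arbitrage ⇒ martingale measure with p* = (R−d)/(u−d) = 0.5085.
Terminal payoffs: V(3,0)=0.0000, V(3,1)=0.0000, V(3,2)=18.7991, V(3,3)=62.8854
  t=2,j=0: stock 23.6816 → up 31.9702 (V=0.0000), down 17.9980 (V=0.0000). Price 0.0000; hedge Δ=0.0000, bond B=0.0000.
  t=2,j=1: stock 42.0660 → up 56.7891 (V=18.7991), down 31.9702 (V=0.0000). Price 9.0178; hedge Δ=0.7574, bond B=-22.8451.
  t=2,j=2: stock 74.7225 → up 100.8754 (V=62.8854), down 56.7891 (V=18.7991). Price 38.8829; hedge Δ=1.0000, bond B=-35.8396.
  t=1,j=0: stock 31.1600 → up 42.0660 (V=9.0178), down 23.6816 (V=0.0000). Price 4.3258; hedge Δ=0.4905, bond B=-10.9586.
  t=1,j=1: stock 55.3500 → up 74.7225 (V=38.8829), down 42.0660 (V=9.0178). Price 22.8334; hedge Δ=0.9145, bond B=-27.7854.
  t=0,j=0: stock 41.0000 → up 55.3500 (V=22.8334), down 31.1600 (V=4.3258). Price 12.9589; hedge Δ=0.7651, bond B=-18.4100.
Each (Δ,B) replicates both successor values, so the strategy is self-financing and V0 is arbitrage-free.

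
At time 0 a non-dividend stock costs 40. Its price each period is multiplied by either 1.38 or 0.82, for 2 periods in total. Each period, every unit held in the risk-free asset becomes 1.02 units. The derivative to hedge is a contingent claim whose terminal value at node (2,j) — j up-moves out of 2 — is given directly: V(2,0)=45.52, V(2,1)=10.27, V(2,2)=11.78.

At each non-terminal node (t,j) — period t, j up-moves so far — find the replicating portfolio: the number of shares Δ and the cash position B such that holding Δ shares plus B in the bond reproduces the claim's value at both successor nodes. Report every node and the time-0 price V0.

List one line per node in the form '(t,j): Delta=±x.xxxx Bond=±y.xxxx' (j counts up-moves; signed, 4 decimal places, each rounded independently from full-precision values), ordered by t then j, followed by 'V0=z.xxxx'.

(0,0): Delta=-0.9682 Bond=62.7862
(1,0): Delta=-1.9191 Bond=95.2314
(1,1): Delta=0.0488 Bond=7.9009
V0=24.0583

Since d<R<u, set p* = (R−d)/(u−d) = 0.3571; price each node as the discounted p*-expectation of its children.
Terminal values V(2,·): V(2,0)=45.5200, V(2,1)=10.2700, V(2,2)=11.7800
Node (1,0) S=32.8000: V=(p*·10.2700+(1−p*)·45.5200)/1.02=32.2850; Δ=(10.2700−45.5200)/(45.2640−26.8960)=-1.9191; B=V−Δ·S=95.2314
Node (1,1) S=55.2000: V=(p*·11.7800+(1−p*)·10.2700)/1.02=10.5973; Δ=(11.7800−10.2700)/(76.1760−45.2640)=0.0488; B=V−Δ·S=7.9009
Node (0,0) S=40.0000: V=(p*·10.5973+(1−p*)·32.2850)/1.02=24.0583; Δ=(10.5973−32.2850)/(55.2000−32.8000)=-0.9682; B=V−Δ·S=62.7862
Root portfolio cost Δ·40+B reproduces V0=24.0583.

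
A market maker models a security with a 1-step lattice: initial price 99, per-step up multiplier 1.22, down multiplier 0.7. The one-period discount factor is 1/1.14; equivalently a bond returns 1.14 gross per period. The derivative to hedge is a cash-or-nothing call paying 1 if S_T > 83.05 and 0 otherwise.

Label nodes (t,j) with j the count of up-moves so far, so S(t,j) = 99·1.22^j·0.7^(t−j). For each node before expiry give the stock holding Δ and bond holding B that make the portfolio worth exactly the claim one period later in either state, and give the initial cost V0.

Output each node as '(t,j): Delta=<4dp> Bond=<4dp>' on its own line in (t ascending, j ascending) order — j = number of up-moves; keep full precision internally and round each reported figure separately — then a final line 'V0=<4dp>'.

Under the risk-neutral measure, an up-move has probability p* = (R−d)/(u−d) = 0.8462 and values discount at R = 1.14.
At expiry t=1: V(1,0)=0.0000, V(1,1)=1.0000
Node (0,0) S=99.0000: V=(p*·1.0000+(1−p*)·0.0000)/1.14=0.7422; Δ=(1.0000−0.0000)/(120.7800−69.3000)=0.0194; B=V−Δ·S=-1.1808
The time-0 hedge costs 0.7422, which is the no-arbitrage price.

(0,0): Delta=0.0194 Bond=-1.1808
V0=0.7422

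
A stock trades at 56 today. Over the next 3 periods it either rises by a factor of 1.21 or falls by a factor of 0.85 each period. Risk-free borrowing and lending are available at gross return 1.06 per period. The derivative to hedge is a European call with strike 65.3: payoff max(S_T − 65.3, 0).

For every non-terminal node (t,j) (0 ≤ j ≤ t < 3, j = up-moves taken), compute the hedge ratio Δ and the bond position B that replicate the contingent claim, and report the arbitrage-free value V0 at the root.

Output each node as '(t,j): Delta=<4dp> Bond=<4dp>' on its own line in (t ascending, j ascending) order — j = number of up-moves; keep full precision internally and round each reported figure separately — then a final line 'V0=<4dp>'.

Risk-neutral probability p* = (R−d)/(u−d) = (1.06−0.85)/(1.21−0.85) = 0.5833.
Payoff layer (t=3): V(3,0)=0.0000, V(3,1)=0.0000, V(3,2)=4.3912, V(3,3)=33.9074
Node (2,0) S=40.4600: V=(p*·0.0000+(1−p*)·0.0000)/1.06=0.0000; Δ=(0.0000−0.0000)/(48.9566−34.3910)=0.0000; B=V−Δ·S=0.0000
Node (2,1) S=57.5960: V=(p*·4.3912+(1−p*)·0.0000)/1.06=2.4165; Δ=(4.3912−0.0000)/(69.6912−48.9566)=0.2118; B=V−Δ·S=-9.7811
Node (2,2) S=81.9896: V=(p*·33.9074+(1−p*)·4.3912)/1.06=20.3858; Δ=(33.9074−4.3912)/(99.2074−69.6912)=1.0000; B=V−Δ·S=-61.6038
Node (1,0) S=47.6000: V=(p*·2.4165+(1−p*)·0.0000)/1.06=1.3298; Δ=(2.4165−0.0000)/(57.5960−40.4600)=0.1410; B=V−Δ·S=-5.3827
Node (1,1) S=67.7600: V=(p*·20.3858+(1−p*)·2.4165)/1.06=12.1685; Δ=(20.3858−2.4165)/(81.9896−57.5960)=0.7366; B=V−Δ·S=-37.7462
Node (0,0) S=56.0000: V=(p*·12.1685+(1−p*)·1.3298)/1.06=7.2192; Δ=(12.1685−1.3298)/(67.7600−47.6000)=0.5376; B=V−Δ·S=-22.8881
Each (Δ,B) replicates both successor values, so the strategy is self-financing and V0 is arbitrage-free.

(0,0): Delta=0.5376 Bond=-22.8881
(1,0): Delta=0.1410 Bond=-5.3827
(1,1): Delta=0.7366 Bond=-37.7462
(2,0): Delta=0.0000 Bond=0.0000
(2,1): Delta=0.2118 Bond=-9.7811
(2,2): Delta=1.0000 Bond=-61.6038
V0=7.2192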